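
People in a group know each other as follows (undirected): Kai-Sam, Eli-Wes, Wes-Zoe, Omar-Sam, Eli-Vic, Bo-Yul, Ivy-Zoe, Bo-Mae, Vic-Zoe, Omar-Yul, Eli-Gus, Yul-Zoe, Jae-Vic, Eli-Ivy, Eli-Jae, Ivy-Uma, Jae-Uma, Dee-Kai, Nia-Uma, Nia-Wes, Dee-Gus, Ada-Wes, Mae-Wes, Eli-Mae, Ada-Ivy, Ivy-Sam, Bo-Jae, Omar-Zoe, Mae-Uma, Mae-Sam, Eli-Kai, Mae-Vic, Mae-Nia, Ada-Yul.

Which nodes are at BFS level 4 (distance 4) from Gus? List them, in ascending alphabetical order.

Omar, Yul

Level 0: Gus
Level 1: Dee, Eli
Level 2: Ivy, Jae, Kai, Mae, Vic, Wes
Level 3: Ada, Bo, Nia, Sam, Uma, Zoe
Level 4: Omar, Yul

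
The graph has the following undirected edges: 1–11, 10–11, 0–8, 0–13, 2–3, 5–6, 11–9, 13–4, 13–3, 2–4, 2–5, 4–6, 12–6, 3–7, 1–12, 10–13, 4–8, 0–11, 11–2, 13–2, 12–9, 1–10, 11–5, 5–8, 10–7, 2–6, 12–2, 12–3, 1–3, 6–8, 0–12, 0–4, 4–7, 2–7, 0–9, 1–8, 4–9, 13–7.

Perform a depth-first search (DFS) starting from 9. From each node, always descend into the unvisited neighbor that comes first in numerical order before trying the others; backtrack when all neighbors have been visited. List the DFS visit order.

9 → 0 → 4 → 2 → 3 → 1 → 8 → 5 → 6 → 12 → 11 → 10 → 7 → 13

Visit 9
9 → 0
0 → 4
4 → 2
2 → 3
3 → 1
1 → 8
8 → 5
5 → 6
6 → 12
5 → 11
11 → 10
10 → 7
7 → 13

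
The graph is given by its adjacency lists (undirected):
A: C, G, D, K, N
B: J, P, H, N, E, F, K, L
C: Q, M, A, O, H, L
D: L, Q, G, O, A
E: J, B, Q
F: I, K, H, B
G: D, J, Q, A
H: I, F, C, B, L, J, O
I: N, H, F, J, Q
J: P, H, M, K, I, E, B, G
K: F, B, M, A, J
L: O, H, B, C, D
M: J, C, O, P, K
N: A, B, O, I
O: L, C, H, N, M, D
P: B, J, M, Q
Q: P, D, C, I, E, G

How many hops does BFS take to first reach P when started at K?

2

Level 0: K
Level 1: A, B, F, J, M
Level 2: C, D, E, G, H, I, L, N, O, P
Level 3: Q
P first appears at level 2.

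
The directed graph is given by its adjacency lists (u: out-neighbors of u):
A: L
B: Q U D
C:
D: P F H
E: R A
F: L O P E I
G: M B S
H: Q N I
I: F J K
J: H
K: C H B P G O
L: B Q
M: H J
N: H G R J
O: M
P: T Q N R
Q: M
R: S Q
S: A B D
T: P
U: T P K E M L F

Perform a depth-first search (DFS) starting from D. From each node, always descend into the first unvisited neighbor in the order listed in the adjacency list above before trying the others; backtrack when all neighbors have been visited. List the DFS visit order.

Visit D
D → P
P → T
P → Q
Q → M
M → H
H → N
N → G
G → B
B → U
U → K
K → C
K → O
U → E
E → R
R → S
S → A
A → L
U → F
F → I
I → J

D P T Q M H N G B U K C O E R S A L F I J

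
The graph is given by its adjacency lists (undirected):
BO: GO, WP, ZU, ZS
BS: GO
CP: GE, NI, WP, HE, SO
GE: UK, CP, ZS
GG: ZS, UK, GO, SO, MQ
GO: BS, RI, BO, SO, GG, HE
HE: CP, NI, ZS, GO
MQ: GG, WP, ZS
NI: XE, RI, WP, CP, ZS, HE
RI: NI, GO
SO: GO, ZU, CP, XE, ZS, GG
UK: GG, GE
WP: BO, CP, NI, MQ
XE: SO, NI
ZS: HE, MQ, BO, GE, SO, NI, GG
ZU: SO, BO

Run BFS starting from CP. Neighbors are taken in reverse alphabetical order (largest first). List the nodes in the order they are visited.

CP, WP, SO, NI, HE, GE, MQ, BO, ZU, ZS, XE, GO, GG, RI, UK, BS

Visit CP; enqueue WP, SO, NI, HE, GE → queue [WP, SO, NI, HE, GE]
Visit WP; enqueue MQ, BO → queue [SO, NI, HE, GE, MQ, BO]
Visit SO; enqueue ZU, ZS, XE, GO, GG → queue [NI, HE, GE, MQ, BO, ZU, ZS, XE, GO, GG]
Visit NI; enqueue RI → queue [HE, GE, MQ, BO, ZU, ZS, XE, GO, GG, RI]
Visit HE → queue [GE, MQ, BO, ZU, ZS, XE, GO, GG, RI]
Visit GE; enqueue UK → queue [MQ, BO, ZU, ZS, XE, GO, GG, RI, UK]
Visit MQ → queue [BO, ZU, ZS, XE, GO, GG, RI, UK]
Visit BO → queue [ZU, ZS, XE, GO, GG, RI, UK]
Visit ZU → queue [ZS, XE, GO, GG, RI, UK]
Visit ZS → queue [XE, GO, GG, RI, UK]
Visit XE → queue [GO, GG, RI, UK]
Visit GO; enqueue BS → queue [GG, RI, UK, BS]
Visit GG → queue [RI, UK, BS]
Visit RI → queue [UK, BS]
Visit UK → queue [BS]
Visit BS → queue []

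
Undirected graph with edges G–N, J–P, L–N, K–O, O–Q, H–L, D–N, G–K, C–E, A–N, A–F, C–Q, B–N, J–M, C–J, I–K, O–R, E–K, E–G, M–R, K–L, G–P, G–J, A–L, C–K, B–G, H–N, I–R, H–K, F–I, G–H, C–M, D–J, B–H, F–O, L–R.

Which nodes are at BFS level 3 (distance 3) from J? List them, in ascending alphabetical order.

A, I, L, O

Level 0: J
Level 1: C, D, G, M, P
Level 2: B, E, H, K, N, Q, R
Level 3: A, I, L, O
Level 4: F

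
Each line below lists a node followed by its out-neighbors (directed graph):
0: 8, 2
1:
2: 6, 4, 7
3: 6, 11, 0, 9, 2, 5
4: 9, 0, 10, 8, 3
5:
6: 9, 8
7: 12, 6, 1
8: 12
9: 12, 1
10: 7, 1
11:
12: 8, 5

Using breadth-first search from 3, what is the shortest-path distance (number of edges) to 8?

2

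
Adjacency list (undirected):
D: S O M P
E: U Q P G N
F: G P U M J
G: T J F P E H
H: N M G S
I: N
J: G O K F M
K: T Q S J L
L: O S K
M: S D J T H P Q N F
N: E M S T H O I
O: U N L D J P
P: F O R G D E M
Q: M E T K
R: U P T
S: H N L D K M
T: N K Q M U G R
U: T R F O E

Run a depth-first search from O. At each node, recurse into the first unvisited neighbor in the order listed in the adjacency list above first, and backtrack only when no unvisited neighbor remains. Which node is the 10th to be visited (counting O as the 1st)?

Visit O
O → U
U → T
T → N
N → E
E → Q
Q → M
M → S
S → H
H → G
G → J
J → K
K → L
J → F
F → P
P → R
P → D
N → I

Visit order: O, U, T, N, E, Q, M, S, H, G, J, K, L, F, P, R, D, I

G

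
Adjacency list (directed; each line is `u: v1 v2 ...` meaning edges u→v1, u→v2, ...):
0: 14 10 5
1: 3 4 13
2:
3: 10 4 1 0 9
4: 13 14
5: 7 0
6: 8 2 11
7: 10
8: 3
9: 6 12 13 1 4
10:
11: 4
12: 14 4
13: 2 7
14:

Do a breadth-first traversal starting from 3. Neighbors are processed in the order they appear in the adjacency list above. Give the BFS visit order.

3, 10, 4, 1, 0, 9, 13, 14, 5, 6, 12, 2, 7, 8, 11

Visit 3; enqueue 10, 4, 1, 0, 9 → queue [10, 4, 1, 0, 9]
Visit 10 → queue [4, 1, 0, 9]
Visit 4; enqueue 13, 14 → queue [1, 0, 9, 13, 14]
Visit 1 → queue [0, 9, 13, 14]
Visit 0; enqueue 5 → queue [9, 13, 14, 5]
Visit 9; enqueue 6, 12 → queue [13, 14, 5, 6, 12]
Visit 13; enqueue 2, 7 → queue [14, 5, 6, 12, 2, 7]
Visit 14 → queue [5, 6, 12, 2, 7]
Visit 5 → queue [6, 12, 2, 7]
Visit 6; enqueue 8, 11 → queue [12, 2, 7, 8, 11]
Visit 12 → queue [2, 7, 8, 11]
Visit 2 → queue [7, 8, 11]
Visit 7 → queue [8, 11]
Visit 8 → queue [11]
Visit 11 → queue []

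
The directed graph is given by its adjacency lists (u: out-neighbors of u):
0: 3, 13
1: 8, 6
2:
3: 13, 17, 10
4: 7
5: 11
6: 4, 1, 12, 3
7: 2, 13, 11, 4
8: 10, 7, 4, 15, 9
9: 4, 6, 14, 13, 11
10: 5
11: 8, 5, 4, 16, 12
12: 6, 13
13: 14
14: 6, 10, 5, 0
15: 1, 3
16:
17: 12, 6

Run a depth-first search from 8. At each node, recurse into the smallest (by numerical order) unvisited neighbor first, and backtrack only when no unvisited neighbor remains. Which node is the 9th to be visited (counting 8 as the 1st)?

1

Visit 8
8 → 4
4 → 7
7 → 2
7 → 11
11 → 5
11 → 12
12 → 6
6 → 1
6 → 3
3 → 10
3 → 13
13 → 14
14 → 0
3 → 17
11 → 16
8 → 9
8 → 15

Visit order: 8, 4, 7, 2, 11, 5, 12, 6, 1, 3, 10, 13, 14, 0, 17, 16, 9, 15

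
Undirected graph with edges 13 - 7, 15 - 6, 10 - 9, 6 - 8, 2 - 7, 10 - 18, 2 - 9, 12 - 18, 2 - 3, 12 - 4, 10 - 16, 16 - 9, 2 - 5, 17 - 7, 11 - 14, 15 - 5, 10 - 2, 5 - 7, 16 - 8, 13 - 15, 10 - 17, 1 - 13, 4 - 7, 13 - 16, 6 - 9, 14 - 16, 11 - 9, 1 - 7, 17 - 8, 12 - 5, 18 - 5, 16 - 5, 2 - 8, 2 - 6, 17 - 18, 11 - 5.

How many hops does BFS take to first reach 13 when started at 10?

Level 0: 10
Level 1: 2, 9, 16, 17, 18
Level 2: 3, 5, 6, 7, 8, 11, 12, 13, 14
Level 3: 1, 4, 15
13 first appears at level 2.

2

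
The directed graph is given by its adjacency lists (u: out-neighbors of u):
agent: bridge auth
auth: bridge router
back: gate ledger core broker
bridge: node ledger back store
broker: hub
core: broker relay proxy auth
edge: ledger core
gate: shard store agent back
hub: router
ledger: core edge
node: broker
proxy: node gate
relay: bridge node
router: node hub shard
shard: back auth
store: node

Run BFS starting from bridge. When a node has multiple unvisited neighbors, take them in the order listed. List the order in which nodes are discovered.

bridge -> node -> ledger -> back -> store -> broker -> core -> edge -> gate -> hub -> relay -> proxy -> auth -> shard -> agent -> router

Visit bridge; enqueue node, ledger, back, store → queue [node, ledger, back, store]
Visit node; enqueue broker → queue [ledger, back, store, broker]
Visit ledger; enqueue core, edge → queue [back, store, broker, core, edge]
Visit back; enqueue gate → queue [store, broker, core, edge, gate]
Visit store → queue [broker, core, edge, gate]
Visit broker; enqueue hub → queue [core, edge, gate, hub]
Visit core; enqueue relay, proxy, auth → queue [edge, gate, hub, relay, proxy, auth]
Visit edge → queue [gate, hub, relay, proxy, auth]
Visit gate; enqueue shard, agent → queue [hub, relay, proxy, auth, shard, agent]
Visit hub; enqueue router → queue [relay, proxy, auth, shard, agent, router]
Visit relay → queue [proxy, auth, shard, agent, router]
Visit proxy → queue [auth, shard, agent, router]
Visit auth → queue [shard, agent, router]
Visit shard → queue [agent, router]
Visit agent → queue [router]
Visit router → queue []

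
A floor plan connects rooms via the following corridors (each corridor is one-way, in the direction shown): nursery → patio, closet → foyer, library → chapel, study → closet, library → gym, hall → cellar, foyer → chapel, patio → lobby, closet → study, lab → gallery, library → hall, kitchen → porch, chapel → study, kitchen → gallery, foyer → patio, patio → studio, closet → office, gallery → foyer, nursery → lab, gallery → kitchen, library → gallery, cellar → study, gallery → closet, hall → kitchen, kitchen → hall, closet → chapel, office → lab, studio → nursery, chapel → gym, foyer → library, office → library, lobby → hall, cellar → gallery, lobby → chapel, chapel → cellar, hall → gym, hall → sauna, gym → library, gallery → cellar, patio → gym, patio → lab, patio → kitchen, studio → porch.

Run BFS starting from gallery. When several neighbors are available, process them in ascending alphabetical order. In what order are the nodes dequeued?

Visit gallery; enqueue cellar, closet, foyer, kitchen → queue [cellar, closet, foyer, kitchen]
Visit cellar; enqueue study → queue [closet, foyer, kitchen, study]
Visit closet; enqueue chapel, office → queue [foyer, kitchen, study, chapel, office]
Visit foyer; enqueue library, patio → queue [kitchen, study, chapel, office, library, patio]
Visit kitchen; enqueue hall, porch → queue [study, chapel, office, library, patio, hall, porch]
Visit study → queue [chapel, office, library, patio, hall, porch]
Visit chapel; enqueue gym → queue [office, library, patio, hall, porch, gym]
Visit office; enqueue lab → queue [library, patio, hall, porch, gym, lab]
Visit library → queue [patio, hall, porch, gym, lab]
Visit patio; enqueue lobby, studio → queue [hall, porch, gym, lab, lobby, studio]
Visit hall; enqueue sauna → queue [porch, gym, lab, lobby, studio, sauna]
Visit porch → queue [gym, lab, lobby, studio, sauna]
Visit gym → queue [lab, lobby, studio, sauna]
Visit lab → queue [lobby, studio, sauna]
Visit lobby → queue [studio, sauna]
Visit studio; enqueue nursery → queue [sauna, nursery]
Visit sauna → queue [nursery]
Visit nursery → queue []

gallery, cellar, closet, foyer, kitchen, study, chapel, office, library, patio, hall, porch, gym, lab, lobby, studio, sauna, nursery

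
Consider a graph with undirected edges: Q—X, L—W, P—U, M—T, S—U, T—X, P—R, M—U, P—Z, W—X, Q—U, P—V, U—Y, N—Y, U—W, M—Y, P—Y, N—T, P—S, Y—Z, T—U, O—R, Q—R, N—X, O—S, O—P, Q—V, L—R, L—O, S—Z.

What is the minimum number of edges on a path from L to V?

3

Level 0: L
Level 1: O, R, W
Level 2: P, Q, S, U, X
Level 3: M, N, T, V, Y, Z
V first appears at level 3.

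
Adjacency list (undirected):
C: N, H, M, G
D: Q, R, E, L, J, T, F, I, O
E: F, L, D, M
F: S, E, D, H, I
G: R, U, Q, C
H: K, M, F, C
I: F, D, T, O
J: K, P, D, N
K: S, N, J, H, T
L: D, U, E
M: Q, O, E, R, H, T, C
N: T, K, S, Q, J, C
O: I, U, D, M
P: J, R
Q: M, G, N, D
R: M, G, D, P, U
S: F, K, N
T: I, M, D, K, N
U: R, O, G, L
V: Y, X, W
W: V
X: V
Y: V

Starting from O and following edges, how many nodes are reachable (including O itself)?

19

BFS from O visits: O, D, I, M, U, E, F, J, L, Q, R, T, C, H, G, S, K, N, P
Reachable nodes: 19 of 23 total.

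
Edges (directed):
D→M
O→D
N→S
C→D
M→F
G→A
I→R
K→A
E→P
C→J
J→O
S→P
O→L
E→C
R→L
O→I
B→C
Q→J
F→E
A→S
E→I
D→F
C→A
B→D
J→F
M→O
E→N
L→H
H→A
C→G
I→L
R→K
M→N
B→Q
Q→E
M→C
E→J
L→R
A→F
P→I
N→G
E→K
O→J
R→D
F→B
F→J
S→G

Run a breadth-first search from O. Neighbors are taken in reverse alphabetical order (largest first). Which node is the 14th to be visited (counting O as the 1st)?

N

Visit O; enqueue L, J, I, D → queue [L, J, I, D]
Visit L; enqueue R, H → queue [J, I, D, R, H]
Visit J; enqueue F → queue [I, D, R, H, F]
Visit I → queue [D, R, H, F]
Visit D; enqueue M → queue [R, H, F, M]
Visit R; enqueue K → queue [H, F, M, K]
Visit H; enqueue A → queue [F, M, K, A]
Visit F; enqueue E, B → queue [M, K, A, E, B]
Visit M; enqueue N, C → queue [K, A, E, B, N, C]
Visit K → queue [A, E, B, N, C]
Visit A; enqueue S → queue [E, B, N, C, S]
Visit E; enqueue P → queue [B, N, C, S, P]
Visit B; enqueue Q → queue [N, C, S, P, Q]
Visit N; enqueue G → queue [C, S, P, Q, G]
Visit C → queue [S, P, Q, G]
Visit S → queue [P, Q, G]
Visit P → queue [Q, G]
Visit Q → queue [G]
Visit G → queue []

Visit order: O, L, J, I, D, R, H, F, M, K, A, E, B, N, C, S, P, Q, G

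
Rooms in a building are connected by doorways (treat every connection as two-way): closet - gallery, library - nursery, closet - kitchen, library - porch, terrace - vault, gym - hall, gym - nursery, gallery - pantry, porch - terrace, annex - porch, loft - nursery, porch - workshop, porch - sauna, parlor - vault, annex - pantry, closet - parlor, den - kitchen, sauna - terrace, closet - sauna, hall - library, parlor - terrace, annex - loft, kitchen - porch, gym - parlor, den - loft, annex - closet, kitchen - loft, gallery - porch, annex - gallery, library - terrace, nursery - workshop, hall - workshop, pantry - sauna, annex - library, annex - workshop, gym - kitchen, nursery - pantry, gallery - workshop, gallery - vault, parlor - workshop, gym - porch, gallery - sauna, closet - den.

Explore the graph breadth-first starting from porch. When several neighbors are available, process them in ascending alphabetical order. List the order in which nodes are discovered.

Visit porch; enqueue annex, gallery, gym, kitchen, library, sauna, terrace, workshop → queue [annex, gallery, gym, kitchen, library, sauna, terrace, workshop]
Visit annex; enqueue closet, loft, pantry → queue [gallery, gym, kitchen, library, sauna, terrace, workshop, closet, loft, pantry]
Visit gallery; enqueue vault → queue [gym, kitchen, library, sauna, terrace, workshop, closet, loft, pantry, vault]
Visit gym; enqueue hall, nursery, parlor → queue [kitchen, library, sauna, terrace, workshop, closet, loft, pantry, vault, hall, nursery, parlor]
Visit kitchen; enqueue den → queue [library, sauna, terrace, workshop, closet, loft, pantry, vault, hall, nursery, parlor, den]
Visit library → queue [sauna, terrace, workshop, closet, loft, pantry, vault, hall, nursery, parlor, den]
Visit sauna → queue [terrace, workshop, closet, loft, pantry, vault, hall, nursery, parlor, den]
Visit terrace → queue [workshop, closet, loft, pantry, vault, hall, nursery, parlor, den]
Visit workshop → queue [closet, loft, pantry, vault, hall, nursery, parlor, den]
Visit closet → queue [loft, pantry, vault, hall, nursery, parlor, den]
Visit loft → queue [pantry, vault, hall, nursery, parlor, den]
Visit pantry → queue [vault, hall, nursery, parlor, den]
Visit vault → queue [hall, nursery, parlor, den]
Visit hall → queue [nursery, parlor, den]
Visit nursery → queue [parlor, den]
Visit parlor → queue [den]
Visit den → queue []

porch → annex → gallery → gym → kitchen → library → sauna → terrace → workshop → closet → loft → pantry → vault → hall → nursery → parlor → den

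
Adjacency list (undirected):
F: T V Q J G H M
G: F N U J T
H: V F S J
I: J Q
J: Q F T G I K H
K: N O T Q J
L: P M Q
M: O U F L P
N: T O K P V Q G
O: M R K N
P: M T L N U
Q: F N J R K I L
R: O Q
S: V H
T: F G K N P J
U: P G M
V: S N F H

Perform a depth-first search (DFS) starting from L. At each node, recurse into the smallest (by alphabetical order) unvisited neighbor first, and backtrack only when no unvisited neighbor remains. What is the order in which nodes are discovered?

L, M, F, G, J, H, S, V, N, K, O, R, Q, I, T, P, U

Visit L
L → M
M → F
F → G
G → J
J → H
H → S
S → V
V → N
N → K
K → O
O → R
R → Q
Q → I
K → T
T → P
P → U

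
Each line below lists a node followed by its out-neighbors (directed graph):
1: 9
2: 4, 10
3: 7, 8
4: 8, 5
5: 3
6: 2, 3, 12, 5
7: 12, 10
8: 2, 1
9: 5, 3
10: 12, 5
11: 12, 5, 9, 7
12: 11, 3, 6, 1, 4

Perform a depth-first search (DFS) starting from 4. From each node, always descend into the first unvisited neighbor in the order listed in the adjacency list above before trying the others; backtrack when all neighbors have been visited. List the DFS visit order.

Visit 4
4 → 8
8 → 2
2 → 10
10 → 12
12 → 11
11 → 5
5 → 3
3 → 7
11 → 9
12 → 6
12 → 1

4, 8, 2, 10, 12, 11, 5, 3, 7, 9, 6, 1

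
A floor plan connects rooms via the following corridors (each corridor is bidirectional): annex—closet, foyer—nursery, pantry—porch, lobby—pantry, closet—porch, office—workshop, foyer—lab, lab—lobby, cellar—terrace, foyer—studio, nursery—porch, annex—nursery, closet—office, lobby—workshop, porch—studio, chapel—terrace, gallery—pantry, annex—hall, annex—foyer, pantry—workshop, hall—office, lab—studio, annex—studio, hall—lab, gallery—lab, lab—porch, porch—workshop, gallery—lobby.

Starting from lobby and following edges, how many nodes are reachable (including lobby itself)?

13

BFS from lobby visits: lobby, gallery, lab, pantry, workshop, foyer, hall, porch, studio, office, annex, nursery, closet
Reachable nodes: 13 of 16 total.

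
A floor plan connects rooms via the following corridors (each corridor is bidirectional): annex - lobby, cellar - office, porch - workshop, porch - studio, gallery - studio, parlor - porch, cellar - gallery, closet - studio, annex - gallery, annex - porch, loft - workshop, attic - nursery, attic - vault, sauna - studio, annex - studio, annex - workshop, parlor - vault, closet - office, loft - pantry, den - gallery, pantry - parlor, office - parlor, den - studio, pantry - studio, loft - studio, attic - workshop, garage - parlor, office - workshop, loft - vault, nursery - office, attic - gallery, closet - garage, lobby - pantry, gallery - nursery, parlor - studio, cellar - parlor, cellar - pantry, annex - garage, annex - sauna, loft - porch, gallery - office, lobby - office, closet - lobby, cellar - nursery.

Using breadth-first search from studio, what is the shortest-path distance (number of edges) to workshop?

Level 0: studio
Level 1: annex, closet, den, gallery, loft, pantry, parlor, porch, sauna
Level 2: attic, cellar, garage, lobby, nursery, office, vault, workshop
workshop first appears at level 2.

2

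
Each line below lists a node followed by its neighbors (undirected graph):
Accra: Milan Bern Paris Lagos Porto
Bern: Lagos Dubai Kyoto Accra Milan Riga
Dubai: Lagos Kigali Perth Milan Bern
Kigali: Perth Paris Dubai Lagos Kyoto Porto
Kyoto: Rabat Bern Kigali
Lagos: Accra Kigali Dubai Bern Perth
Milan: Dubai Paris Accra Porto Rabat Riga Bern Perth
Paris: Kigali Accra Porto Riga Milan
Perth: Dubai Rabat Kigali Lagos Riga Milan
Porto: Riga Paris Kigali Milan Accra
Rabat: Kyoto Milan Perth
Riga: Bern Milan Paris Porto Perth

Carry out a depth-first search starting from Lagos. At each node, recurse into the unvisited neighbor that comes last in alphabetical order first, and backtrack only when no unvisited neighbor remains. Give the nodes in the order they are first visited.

Visit Lagos
Lagos → Perth
Perth → Riga
Riga → Porto
Porto → Paris
Paris → Milan
Milan → Rabat
Rabat → Kyoto
Kyoto → Kigali
Kigali → Dubai
Dubai → Bern
Bern → Accra

Lagos, Perth, Riga, Porto, Paris, Milan, Rabat, Kyoto, Kigali, Dubai, Bern, Accra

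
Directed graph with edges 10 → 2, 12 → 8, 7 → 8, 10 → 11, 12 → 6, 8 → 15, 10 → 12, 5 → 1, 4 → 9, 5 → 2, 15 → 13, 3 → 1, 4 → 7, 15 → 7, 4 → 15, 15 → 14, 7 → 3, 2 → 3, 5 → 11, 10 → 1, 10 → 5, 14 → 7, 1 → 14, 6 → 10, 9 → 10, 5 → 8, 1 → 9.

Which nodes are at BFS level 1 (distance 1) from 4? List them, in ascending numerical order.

Level 0: 4
Level 1: 7, 9, 15
Level 2: 3, 8, 10, 13, 14
Level 3: 1, 2, 5, 11, 12
Level 4: 6

7, 9, 15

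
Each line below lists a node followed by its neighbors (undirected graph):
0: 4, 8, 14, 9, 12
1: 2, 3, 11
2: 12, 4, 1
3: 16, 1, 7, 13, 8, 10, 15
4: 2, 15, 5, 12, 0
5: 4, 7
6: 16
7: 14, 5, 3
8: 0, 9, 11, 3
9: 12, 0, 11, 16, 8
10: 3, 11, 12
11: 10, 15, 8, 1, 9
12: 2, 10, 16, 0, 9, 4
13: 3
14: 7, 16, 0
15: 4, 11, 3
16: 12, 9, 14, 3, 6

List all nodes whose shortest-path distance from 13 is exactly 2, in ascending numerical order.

1, 7, 8, 10, 15, 16

Level 0: 13
Level 1: 3
Level 2: 1, 7, 8, 10, 15, 16
Level 3: 0, 2, 4, 5, 6, 9, 11, 12, 14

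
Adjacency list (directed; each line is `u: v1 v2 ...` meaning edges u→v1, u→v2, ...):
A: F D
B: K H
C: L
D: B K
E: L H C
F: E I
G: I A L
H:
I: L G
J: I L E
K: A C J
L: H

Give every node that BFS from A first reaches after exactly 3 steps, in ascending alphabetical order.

C, G, H, J, L

Level 0: A
Level 1: D, F
Level 2: B, E, I, K
Level 3: C, G, H, J, L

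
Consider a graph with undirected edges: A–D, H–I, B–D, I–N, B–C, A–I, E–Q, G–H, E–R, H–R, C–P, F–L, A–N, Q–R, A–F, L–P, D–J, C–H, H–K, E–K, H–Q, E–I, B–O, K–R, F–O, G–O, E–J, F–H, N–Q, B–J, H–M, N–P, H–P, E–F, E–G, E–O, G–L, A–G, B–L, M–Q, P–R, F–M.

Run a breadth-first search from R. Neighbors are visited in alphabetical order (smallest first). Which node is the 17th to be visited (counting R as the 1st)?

Visit R; enqueue E, H, K, P, Q → queue [E, H, K, P, Q]
Visit E; enqueue F, G, I, J, O → queue [H, K, P, Q, F, G, I, J, O]
Visit H; enqueue C, M → queue [K, P, Q, F, G, I, J, O, C, M]
Visit K → queue [P, Q, F, G, I, J, O, C, M]
Visit P; enqueue L, N → queue [Q, F, G, I, J, O, C, M, L, N]
Visit Q → queue [F, G, I, J, O, C, M, L, N]
Visit F; enqueue A → queue [G, I, J, O, C, M, L, N, A]
Visit G → queue [I, J, O, C, M, L, N, A]
Visit I → queue [J, O, C, M, L, N, A]
Visit J; enqueue B, D → queue [O, C, M, L, N, A, B, D]
Visit O → queue [C, M, L, N, A, B, D]
Visit C → queue [M, L, N, A, B, D]
Visit M → queue [L, N, A, B, D]
Visit L → queue [N, A, B, D]
Visit N → queue [A, B, D]
Visit A → queue [B, D]
Visit B → queue [D]
Visit D → queue []

Visit order: R, E, H, K, P, Q, F, G, I, J, O, C, M, L, N, A, B, D

B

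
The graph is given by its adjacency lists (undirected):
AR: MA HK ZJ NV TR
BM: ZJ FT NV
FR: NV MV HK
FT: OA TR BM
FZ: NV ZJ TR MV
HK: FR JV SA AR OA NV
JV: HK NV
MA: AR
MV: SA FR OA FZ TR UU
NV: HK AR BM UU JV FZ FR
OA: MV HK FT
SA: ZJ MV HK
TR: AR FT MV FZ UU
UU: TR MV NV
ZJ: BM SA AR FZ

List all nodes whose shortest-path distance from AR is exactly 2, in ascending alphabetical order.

Level 0: AR
Level 1: HK, MA, NV, TR, ZJ
Level 2: BM, FR, FT, FZ, JV, MV, OA, SA, UU

BM, FR, FT, FZ, JV, MV, OA, SA, UU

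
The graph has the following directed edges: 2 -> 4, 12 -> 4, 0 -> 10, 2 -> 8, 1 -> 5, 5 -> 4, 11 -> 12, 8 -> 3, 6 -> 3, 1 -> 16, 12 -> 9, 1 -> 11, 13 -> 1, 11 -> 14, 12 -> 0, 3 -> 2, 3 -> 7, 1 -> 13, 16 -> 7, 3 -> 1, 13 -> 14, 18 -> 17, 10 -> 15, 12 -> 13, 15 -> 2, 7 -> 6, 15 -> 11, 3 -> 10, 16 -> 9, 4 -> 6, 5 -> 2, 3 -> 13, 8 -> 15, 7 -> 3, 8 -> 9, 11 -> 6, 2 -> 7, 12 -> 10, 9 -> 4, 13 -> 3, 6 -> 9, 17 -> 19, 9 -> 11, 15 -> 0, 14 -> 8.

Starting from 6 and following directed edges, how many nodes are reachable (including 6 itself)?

17

BFS from 6 visits: 6, 3, 9, 1, 2, 7, 10, 13, 4, 11, 5, 16, 8, 15, 14, 12, 0
Reachable nodes: 17 of 20 total.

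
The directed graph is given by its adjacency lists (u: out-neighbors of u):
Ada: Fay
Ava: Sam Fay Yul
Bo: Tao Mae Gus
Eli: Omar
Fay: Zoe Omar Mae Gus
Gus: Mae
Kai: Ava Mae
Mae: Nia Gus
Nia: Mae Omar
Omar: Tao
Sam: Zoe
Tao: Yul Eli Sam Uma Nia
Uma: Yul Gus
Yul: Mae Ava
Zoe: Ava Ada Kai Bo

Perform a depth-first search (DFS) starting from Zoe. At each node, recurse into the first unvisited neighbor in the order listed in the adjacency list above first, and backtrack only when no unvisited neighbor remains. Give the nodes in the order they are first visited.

Visit Zoe
Zoe → Ava
Ava → Sam
Ava → Fay
Fay → Omar
Omar → Tao
Tao → Yul
Yul → Mae
Mae → Nia
Mae → Gus
Tao → Eli
Tao → Uma
Zoe → Ada
Zoe → Kai
Zoe → Bo

Zoe -> Ava -> Sam -> Fay -> Omar -> Tao -> Yul -> Mae -> Nia -> Gus -> Eli -> Uma -> Ada -> Kai -> Bo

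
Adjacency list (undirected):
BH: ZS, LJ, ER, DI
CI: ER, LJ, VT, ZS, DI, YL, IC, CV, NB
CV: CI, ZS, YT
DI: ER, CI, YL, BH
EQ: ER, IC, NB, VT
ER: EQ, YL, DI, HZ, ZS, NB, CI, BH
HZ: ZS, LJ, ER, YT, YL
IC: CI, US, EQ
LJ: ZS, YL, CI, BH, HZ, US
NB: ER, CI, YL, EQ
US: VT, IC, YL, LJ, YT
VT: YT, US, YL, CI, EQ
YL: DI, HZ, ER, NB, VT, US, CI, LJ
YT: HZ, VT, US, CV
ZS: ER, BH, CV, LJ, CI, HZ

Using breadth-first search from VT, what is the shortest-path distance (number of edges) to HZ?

2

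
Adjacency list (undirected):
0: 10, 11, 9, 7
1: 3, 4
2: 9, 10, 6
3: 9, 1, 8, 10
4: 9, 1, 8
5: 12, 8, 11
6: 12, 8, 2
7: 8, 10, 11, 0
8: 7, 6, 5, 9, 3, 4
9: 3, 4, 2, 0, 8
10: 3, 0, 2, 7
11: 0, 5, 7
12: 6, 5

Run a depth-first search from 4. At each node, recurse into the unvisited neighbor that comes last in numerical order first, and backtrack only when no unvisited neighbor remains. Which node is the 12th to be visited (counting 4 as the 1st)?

1

Visit 4
4 → 9
9 → 8
8 → 7
7 → 11
11 → 5
5 → 12
12 → 6
6 → 2
2 → 10
10 → 3
3 → 1
10 → 0

Visit order: 4, 9, 8, 7, 11, 5, 12, 6, 2, 10, 3, 1, 0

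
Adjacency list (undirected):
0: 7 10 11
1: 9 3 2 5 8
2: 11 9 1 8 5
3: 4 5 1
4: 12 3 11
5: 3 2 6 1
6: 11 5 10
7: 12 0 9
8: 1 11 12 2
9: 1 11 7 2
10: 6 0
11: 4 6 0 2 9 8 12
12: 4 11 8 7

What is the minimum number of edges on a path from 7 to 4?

Level 0: 7
Level 1: 0, 9, 12
Level 2: 1, 2, 4, 8, 10, 11
Level 3: 3, 5, 6
4 first appears at level 2.

2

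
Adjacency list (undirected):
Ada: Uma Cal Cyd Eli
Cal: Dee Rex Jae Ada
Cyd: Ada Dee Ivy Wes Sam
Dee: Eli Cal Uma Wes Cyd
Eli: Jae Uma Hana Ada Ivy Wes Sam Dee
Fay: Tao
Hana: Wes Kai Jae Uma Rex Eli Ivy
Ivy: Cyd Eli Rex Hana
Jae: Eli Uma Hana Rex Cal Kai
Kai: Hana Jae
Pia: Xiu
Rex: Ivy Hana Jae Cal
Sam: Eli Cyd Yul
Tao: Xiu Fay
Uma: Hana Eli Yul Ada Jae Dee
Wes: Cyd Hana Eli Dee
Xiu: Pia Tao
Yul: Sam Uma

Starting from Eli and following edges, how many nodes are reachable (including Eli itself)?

BFS from Eli visits: Eli, Wes, Uma, Sam, Jae, Ivy, Hana, Dee, Ada, Cyd, Yul, Rex, Kai, Cal
Reachable nodes: 14 of 18 total.

14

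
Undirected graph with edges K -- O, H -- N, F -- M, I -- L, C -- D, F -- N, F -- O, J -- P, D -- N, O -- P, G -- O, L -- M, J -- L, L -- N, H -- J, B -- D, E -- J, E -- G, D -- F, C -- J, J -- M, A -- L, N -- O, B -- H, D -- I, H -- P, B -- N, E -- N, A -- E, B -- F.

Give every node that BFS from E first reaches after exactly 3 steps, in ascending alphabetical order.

I, K

Level 0: E
Level 1: A, G, J, N
Level 2: B, C, D, F, H, L, M, O, P
Level 3: I, K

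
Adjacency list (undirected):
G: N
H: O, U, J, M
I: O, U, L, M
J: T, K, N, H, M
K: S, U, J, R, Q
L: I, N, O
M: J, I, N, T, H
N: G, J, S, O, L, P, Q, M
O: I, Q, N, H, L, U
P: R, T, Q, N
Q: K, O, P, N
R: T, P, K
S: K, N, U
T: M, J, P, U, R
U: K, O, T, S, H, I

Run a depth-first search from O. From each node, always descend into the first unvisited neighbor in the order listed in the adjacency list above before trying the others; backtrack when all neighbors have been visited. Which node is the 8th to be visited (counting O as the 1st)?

J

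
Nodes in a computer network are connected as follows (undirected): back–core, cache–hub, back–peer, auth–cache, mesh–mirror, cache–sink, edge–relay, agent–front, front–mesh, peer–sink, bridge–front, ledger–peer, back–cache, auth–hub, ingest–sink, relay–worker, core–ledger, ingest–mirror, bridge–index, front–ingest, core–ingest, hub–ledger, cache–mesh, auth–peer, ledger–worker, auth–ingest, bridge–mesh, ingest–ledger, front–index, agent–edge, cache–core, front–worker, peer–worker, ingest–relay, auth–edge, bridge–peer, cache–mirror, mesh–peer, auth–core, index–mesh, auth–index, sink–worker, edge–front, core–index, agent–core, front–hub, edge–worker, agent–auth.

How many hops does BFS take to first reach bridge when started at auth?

2

Level 0: auth
Level 1: agent, cache, core, edge, hub, index, ingest, peer
Level 2: back, bridge, front, ledger, mesh, mirror, relay, sink, worker
bridge first appears at level 2.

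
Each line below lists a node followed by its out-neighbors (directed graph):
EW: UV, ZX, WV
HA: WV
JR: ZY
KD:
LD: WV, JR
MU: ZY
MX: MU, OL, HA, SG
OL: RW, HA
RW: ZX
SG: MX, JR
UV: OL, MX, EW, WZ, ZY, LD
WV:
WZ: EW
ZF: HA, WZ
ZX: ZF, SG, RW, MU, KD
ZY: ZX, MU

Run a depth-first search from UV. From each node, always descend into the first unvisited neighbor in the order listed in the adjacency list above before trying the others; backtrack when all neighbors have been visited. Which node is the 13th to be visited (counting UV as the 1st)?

Visit UV
UV → OL
OL → RW
RW → ZX
ZX → ZF
ZF → HA
HA → WV
ZF → WZ
WZ → EW
ZX → SG
SG → MX
MX → MU
MU → ZY
SG → JR
ZX → KD
UV → LD

Visit order: UV, OL, RW, ZX, ZF, HA, WV, WZ, EW, SG, MX, MU, ZY, JR, KD, LD

ZY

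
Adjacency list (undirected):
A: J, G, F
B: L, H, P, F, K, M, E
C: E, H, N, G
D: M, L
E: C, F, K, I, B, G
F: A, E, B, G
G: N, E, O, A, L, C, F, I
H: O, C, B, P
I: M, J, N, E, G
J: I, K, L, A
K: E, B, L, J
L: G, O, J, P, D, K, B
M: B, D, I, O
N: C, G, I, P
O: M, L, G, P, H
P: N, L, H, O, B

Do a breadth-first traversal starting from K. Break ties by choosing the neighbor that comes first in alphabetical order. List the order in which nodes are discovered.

K -> B -> E -> J -> L -> F -> H -> M -> P -> C -> G -> I -> A -> D -> O -> N

Visit K; enqueue B, E, J, L → queue [B, E, J, L]
Visit B; enqueue F, H, M, P → queue [E, J, L, F, H, M, P]
Visit E; enqueue C, G, I → queue [J, L, F, H, M, P, C, G, I]
Visit J; enqueue A → queue [L, F, H, M, P, C, G, I, A]
Visit L; enqueue D, O → queue [F, H, M, P, C, G, I, A, D, O]
Visit F → queue [H, M, P, C, G, I, A, D, O]
Visit H → queue [M, P, C, G, I, A, D, O]
Visit M → queue [P, C, G, I, A, D, O]
Visit P; enqueue N → queue [C, G, I, A, D, O, N]
Visit C → queue [G, I, A, D, O, N]
Visit G → queue [I, A, D, O, N]
Visit I → queue [A, D, O, N]
Visit A → queue [D, O, N]
Visit D → queue [O, N]
Visit O → queue [N]
Visit N → queue []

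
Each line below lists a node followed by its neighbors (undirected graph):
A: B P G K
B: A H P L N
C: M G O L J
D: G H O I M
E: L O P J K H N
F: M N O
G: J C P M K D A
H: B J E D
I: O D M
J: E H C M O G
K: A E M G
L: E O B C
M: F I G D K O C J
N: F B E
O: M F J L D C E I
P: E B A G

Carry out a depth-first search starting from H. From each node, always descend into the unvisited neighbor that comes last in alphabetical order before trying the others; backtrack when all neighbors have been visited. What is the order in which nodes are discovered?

Visit H
H → J
J → O
O → M
M → K
K → G
G → P
P → E
E → N
N → F
N → B
B → L
L → C
B → A
G → D
D → I

H, J, O, M, K, G, P, E, N, F, B, L, C, A, D, I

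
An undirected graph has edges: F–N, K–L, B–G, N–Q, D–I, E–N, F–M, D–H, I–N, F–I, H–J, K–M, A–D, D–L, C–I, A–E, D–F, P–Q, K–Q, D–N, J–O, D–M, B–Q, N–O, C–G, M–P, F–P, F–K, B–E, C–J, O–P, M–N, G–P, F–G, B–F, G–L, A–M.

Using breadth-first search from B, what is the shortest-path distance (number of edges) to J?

3

Level 0: B
Level 1: E, F, G, Q
Level 2: A, C, D, I, K, L, M, N, P
Level 3: H, J, O
J first appears at level 3.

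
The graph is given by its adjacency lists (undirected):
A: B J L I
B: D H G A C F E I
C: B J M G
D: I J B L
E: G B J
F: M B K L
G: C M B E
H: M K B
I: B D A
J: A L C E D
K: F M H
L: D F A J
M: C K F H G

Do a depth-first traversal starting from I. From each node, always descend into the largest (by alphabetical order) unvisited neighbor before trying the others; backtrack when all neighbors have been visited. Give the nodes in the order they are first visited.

Visit I
I → D
D → L
L → J
J → E
E → G
G → M
M → K
K → H
H → B
B → F
B → C
B → A

I → D → L → J → E → G → M → K → H → B → F → C → A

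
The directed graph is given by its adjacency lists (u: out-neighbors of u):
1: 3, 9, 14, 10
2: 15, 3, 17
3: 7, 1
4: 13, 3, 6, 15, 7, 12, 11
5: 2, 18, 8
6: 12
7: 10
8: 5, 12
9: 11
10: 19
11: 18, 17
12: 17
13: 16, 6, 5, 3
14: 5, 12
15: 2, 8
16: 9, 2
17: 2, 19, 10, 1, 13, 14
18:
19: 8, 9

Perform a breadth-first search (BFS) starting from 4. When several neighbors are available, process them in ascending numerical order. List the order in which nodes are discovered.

4 -> 3 -> 6 -> 7 -> 11 -> 12 -> 13 -> 15 -> 1 -> 10 -> 17 -> 18 -> 5 -> 16 -> 2 -> 8 -> 9 -> 14 -> 19

Visit 4; enqueue 3, 6, 7, 11, 12, 13, 15 → queue [3, 6, 7, 11, 12, 13, 15]
Visit 3; enqueue 1 → queue [6, 7, 11, 12, 13, 15, 1]
Visit 6 → queue [7, 11, 12, 13, 15, 1]
Visit 7; enqueue 10 → queue [11, 12, 13, 15, 1, 10]
Visit 11; enqueue 17, 18 → queue [12, 13, 15, 1, 10, 17, 18]
Visit 12 → queue [13, 15, 1, 10, 17, 18]
Visit 13; enqueue 5, 16 → queue [15, 1, 10, 17, 18, 5, 16]
Visit 15; enqueue 2, 8 → queue [1, 10, 17, 18, 5, 16, 2, 8]
Visit 1; enqueue 9, 14 → queue [10, 17, 18, 5, 16, 2, 8, 9, 14]
Visit 10; enqueue 19 → queue [17, 18, 5, 16, 2, 8, 9, 14, 19]
Visit 17 → queue [18, 5, 16, 2, 8, 9, 14, 19]
Visit 18 → queue [5, 16, 2, 8, 9, 14, 19]
Visit 5 → queue [16, 2, 8, 9, 14, 19]
Visit 16 → queue [2, 8, 9, 14, 19]
Visit 2 → queue [8, 9, 14, 19]
Visit 8 → queue [9, 14, 19]
Visit 9 → queue [14, 19]
Visit 14 → queue [19]
Visit 19 → queue []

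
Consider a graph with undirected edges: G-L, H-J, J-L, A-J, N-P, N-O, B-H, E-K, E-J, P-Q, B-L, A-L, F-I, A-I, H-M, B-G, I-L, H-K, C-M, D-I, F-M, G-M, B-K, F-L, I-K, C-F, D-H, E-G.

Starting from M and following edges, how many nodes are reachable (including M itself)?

13

BFS from M visits: M, C, F, G, H, I, L, B, E, D, J, K, A
Reachable nodes: 13 of 17 total.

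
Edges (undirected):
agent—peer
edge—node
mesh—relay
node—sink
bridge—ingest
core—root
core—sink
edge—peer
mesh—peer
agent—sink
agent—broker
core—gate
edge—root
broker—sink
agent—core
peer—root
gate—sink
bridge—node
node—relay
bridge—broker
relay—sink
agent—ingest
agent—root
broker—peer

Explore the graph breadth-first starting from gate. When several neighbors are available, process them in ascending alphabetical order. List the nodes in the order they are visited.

Visit gate; enqueue core, sink → queue [core, sink]
Visit core; enqueue agent, root → queue [sink, agent, root]
Visit sink; enqueue broker, node, relay → queue [agent, root, broker, node, relay]
Visit agent; enqueue ingest, peer → queue [root, broker, node, relay, ingest, peer]
Visit root; enqueue edge → queue [broker, node, relay, ingest, peer, edge]
Visit broker; enqueue bridge → queue [node, relay, ingest, peer, edge, bridge]
Visit node → queue [relay, ingest, peer, edge, bridge]
Visit relay; enqueue mesh → queue [ingest, peer, edge, bridge, mesh]
Visit ingest → queue [peer, edge, bridge, mesh]
Visit peer → queue [edge, bridge, mesh]
Visit edge → queue [bridge, mesh]
Visit bridge → queue [mesh]
Visit mesh → queue []

gate, core, sink, agent, root, broker, node, relay, ingest, peer, edge, bridge, mesh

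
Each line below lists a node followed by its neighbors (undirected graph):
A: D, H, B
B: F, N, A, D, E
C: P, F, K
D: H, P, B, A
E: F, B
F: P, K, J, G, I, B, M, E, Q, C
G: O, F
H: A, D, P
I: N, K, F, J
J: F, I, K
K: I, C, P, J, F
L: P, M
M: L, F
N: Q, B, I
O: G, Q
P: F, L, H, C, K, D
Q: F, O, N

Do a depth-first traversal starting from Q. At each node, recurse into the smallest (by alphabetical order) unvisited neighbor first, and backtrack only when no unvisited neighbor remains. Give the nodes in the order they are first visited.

Visit Q
Q → F
F → B
B → A
A → D
D → H
H → P
P → C
C → K
K → I
I → J
I → N
P → L
L → M
B → E
F → G
G → O

Q, F, B, A, D, H, P, C, K, I, J, N, L, M, E, G, O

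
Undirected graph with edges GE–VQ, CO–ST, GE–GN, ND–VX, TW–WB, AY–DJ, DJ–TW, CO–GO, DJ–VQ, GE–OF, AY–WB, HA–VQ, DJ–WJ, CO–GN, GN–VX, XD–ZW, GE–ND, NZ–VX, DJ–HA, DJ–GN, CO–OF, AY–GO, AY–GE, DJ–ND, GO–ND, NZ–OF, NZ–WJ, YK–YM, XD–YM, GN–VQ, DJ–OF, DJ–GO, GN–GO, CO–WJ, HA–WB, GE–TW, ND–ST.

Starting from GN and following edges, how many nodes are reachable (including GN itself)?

BFS from GN visits: GN, VX, VQ, GO, GE, DJ, CO, NZ, ND, HA, AY, TW, OF, WJ, ST, WB
Reachable nodes: 16 of 20 total.

16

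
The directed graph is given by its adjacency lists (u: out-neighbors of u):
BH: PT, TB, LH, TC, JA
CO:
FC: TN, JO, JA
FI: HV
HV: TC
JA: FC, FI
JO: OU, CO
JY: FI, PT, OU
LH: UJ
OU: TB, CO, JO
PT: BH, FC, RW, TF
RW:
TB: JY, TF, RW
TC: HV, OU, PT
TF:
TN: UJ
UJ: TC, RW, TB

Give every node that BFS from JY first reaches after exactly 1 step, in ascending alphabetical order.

Level 0: JY
Level 1: FI, OU, PT
Level 2: BH, CO, FC, HV, JO, RW, TB, TF
Level 3: JA, LH, TC, TN
Level 4: UJ

FI, OU, PT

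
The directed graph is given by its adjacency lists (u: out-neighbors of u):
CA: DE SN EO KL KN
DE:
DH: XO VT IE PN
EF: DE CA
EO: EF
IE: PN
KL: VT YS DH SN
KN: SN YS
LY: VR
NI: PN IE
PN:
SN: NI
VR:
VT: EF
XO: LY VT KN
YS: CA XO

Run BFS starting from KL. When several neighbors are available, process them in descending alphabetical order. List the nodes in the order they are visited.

KL -> YS -> VT -> SN -> DH -> XO -> CA -> EF -> NI -> PN -> IE -> LY -> KN -> EO -> DE -> VR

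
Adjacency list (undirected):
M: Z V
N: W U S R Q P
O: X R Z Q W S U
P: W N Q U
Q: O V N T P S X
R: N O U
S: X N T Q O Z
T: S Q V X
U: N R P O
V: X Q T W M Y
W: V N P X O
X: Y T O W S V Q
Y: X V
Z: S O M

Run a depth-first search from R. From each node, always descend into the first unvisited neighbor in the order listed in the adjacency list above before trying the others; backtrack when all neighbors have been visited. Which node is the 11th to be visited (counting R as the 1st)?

Z

Visit R
R → N
N → W
W → V
V → X
X → Y
X → T
T → S
S → Q
Q → O
O → Z
Z → M
O → U
U → P

Visit order: R, N, W, V, X, Y, T, S, Q, O, Z, M, U, P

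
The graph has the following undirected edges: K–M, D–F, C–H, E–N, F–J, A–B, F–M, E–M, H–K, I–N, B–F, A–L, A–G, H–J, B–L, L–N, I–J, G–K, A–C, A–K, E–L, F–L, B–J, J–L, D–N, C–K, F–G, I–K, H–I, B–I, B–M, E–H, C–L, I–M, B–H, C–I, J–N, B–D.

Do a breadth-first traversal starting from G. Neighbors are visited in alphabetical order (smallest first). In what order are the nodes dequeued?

G A F K B C L D J M H I E N

Visit G; enqueue A, F, K → queue [A, F, K]
Visit A; enqueue B, C, L → queue [F, K, B, C, L]
Visit F; enqueue D, J, M → queue [K, B, C, L, D, J, M]
Visit K; enqueue H, I → queue [B, C, L, D, J, M, H, I]
Visit B → queue [C, L, D, J, M, H, I]
Visit C → queue [L, D, J, M, H, I]
Visit L; enqueue E, N → queue [D, J, M, H, I, E, N]
Visit D → queue [J, M, H, I, E, N]
Visit J → queue [M, H, I, E, N]
Visit M → queue [H, I, E, N]
Visit H → queue [I, E, N]
Visit I → queue [E, N]
Visit E → queue [N]
Visit N → queue []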